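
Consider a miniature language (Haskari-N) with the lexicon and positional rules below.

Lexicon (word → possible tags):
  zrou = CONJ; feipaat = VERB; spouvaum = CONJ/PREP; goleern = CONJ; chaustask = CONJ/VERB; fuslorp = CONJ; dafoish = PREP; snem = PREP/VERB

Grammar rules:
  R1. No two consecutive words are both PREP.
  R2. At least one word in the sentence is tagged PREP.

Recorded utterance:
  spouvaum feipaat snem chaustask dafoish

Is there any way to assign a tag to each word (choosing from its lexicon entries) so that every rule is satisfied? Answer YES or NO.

YES

Candidates per position — 1:spouvaum {CONJ,PREP}; 2:feipaat {VERB}; 3:snem {PREP,VERB}; 4:chaustask {CONJ,VERB}; 5:dafoish {PREP}.
One satisfying assignment: PREP VERB VERB CONJ PREP.
Verifying each rule — rule 1 ok; rule 2 ok.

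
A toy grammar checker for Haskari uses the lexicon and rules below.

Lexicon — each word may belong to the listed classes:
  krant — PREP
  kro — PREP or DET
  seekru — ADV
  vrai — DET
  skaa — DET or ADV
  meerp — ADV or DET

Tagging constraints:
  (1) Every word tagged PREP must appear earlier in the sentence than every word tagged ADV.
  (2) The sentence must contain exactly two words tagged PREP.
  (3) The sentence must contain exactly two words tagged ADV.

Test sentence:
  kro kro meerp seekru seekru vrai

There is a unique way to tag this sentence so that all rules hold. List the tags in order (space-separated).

Candidates per position — 1:kro {PREP,DET}; 2:kro {PREP,DET}; 3:meerp {ADV,DET}; 4:seekru {ADV}; 5:seekru {ADV}; 6:vrai {DET}.
Position 1: tagging it DET would leave rule 2 unsatisfiable, so it must be PREP.
Position 2: tagging it DET would leave rule 2 unsatisfiable, so it must be PREP.
Position 3: tagging it ADV would leave rule 3 unsatisfiable, so it must be DET.
So the tagging must be: PREP PREP DET ADV ADV DET.
Rule-by-rule: rule 1 holds; rule 2 holds; rule 3 holds.

PREP PREP DET ADV ADV DET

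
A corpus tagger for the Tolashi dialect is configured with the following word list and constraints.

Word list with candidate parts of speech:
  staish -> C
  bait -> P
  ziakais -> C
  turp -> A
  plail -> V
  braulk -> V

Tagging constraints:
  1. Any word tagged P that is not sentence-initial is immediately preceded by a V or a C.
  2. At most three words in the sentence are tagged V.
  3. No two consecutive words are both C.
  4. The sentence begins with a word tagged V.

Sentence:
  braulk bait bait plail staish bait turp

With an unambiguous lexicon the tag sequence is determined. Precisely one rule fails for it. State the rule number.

1

Fixed tagging: V P P V C P A.
Applying the rules: R1 ✗, R2 ✓, R3 ✓, R4 ✓.
Only rule 1 fails.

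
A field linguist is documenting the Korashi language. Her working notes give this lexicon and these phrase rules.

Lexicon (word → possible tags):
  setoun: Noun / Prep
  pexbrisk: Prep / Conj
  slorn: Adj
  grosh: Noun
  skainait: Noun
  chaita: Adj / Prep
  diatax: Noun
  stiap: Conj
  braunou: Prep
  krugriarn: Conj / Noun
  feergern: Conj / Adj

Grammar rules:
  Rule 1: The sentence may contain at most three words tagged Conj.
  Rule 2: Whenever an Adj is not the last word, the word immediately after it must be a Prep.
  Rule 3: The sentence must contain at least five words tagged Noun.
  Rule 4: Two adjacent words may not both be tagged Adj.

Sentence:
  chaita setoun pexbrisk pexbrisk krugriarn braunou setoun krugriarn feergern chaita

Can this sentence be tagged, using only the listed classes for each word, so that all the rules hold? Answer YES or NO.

Candidates per position — 1:chaita {Adj,Prep}; 2:setoun {Noun,Prep}; 3:pexbrisk {Prep,Conj}; 4:pexbrisk {Prep,Conj}; 5:krugriarn {Conj,Noun}; 6:braunou {Prep}; 7:setoun {Noun,Prep}; 8:krugriarn {Conj,Noun}; 9:feergern {Conj,Adj}; 10:chaita {Adj,Prep}.
Rule 3 cannot be satisfied by any choice of tags from the lexicon.
So there is no consistent tagging.

NO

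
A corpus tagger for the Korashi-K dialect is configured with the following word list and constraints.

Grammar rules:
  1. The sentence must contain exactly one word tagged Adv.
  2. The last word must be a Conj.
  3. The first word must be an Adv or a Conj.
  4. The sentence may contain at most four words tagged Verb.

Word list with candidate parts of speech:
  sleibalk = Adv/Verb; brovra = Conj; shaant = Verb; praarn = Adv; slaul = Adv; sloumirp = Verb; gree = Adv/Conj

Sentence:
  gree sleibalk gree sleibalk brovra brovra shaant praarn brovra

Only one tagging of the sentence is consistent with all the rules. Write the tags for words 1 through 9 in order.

Candidates per position — 1:gree {Adv,Conj}; 2:sleibalk {Adv,Verb}; 3:gree {Adv,Conj}; 4:sleibalk {Adv,Verb}; 5:brovra {Conj}; 6:brovra {Conj}; 7:shaant {Verb}; 8:praarn {Adv}; 9:brovra {Conj}.
If word 1 were Adv, no tagging could satisfy rule 1; so word 1 is Conj.
If word 2 were Adv, no tagging could satisfy rule 1; so word 2 is Verb.
If word 3 were Adv, no tagging could satisfy rule 1; so word 3 is Conj.
If word 4 were Adv, no tagging could satisfy rule 1; so word 4 is Verb.
That leaves exactly one tagging: Conj Verb Conj Verb Conj Conj Verb Adv Conj.
Checking: rule 1 ✓; rule 2 ✓; rule 3 ✓; rule 4 ✓.

Conj Verb Conj Verb Conj Conj Verb Adv Conj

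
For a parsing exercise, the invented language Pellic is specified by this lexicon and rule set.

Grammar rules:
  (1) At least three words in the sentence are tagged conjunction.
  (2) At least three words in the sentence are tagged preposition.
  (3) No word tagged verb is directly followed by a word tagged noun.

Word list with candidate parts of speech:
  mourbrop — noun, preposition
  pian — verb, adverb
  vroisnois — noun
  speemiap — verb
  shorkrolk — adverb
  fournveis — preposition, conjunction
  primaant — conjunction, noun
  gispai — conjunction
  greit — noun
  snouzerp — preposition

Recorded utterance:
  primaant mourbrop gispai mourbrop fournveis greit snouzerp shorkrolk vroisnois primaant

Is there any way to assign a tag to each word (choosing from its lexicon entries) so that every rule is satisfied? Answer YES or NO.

YES

Candidates per position — 1:primaant {conjunction,noun}; 2:mourbrop {noun,preposition}; 3:gispai {conjunction}; 4:mourbrop {noun,preposition}; 5:fournveis {preposition,conjunction}; 6:greit {noun}; 7:snouzerp {preposition}; 8:shorkrolk {adverb}; 9:vroisnois {noun}; 10:primaant {conjunction,noun}.
One satisfying assignment: conjunction noun conjunction preposition preposition noun preposition adverb noun conjunction.
Verifying each rule — rule 1 satisfied; rule 2 satisfied; rule 3 satisfied.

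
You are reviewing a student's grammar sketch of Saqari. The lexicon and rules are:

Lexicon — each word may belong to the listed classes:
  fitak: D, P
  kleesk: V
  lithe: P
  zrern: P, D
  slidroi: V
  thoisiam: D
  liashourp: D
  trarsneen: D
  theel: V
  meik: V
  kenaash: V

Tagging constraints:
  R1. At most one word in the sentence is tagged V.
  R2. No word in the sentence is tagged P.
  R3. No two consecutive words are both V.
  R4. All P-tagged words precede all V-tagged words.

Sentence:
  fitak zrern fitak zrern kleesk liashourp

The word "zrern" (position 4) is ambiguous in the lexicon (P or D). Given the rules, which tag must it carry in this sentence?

D

Candidates per position — 1:fitak {D,P}; 2:zrern {P,D}; 3:fitak {D,P}; 4:zrern {P,D}; 5:kleesk {V}; 6:liashourp {D}.
Position 1: tagging it P would leave rule 2 unsatisfiable, so it must be D.
Position 2: tagging it P would leave rule 2 unsatisfiable, so it must be D.
Position 3: tagging it P would leave rule 2 unsatisfiable, so it must be D.
Position 4: tagging it P would leave rule 2 unsatisfiable, so it must be D.
That leaves exactly one tagging: D D D D V D.
Verifying each rule — rule 1 ✓; rule 2 ✓; rule 3 ✓; rule 4 ✓.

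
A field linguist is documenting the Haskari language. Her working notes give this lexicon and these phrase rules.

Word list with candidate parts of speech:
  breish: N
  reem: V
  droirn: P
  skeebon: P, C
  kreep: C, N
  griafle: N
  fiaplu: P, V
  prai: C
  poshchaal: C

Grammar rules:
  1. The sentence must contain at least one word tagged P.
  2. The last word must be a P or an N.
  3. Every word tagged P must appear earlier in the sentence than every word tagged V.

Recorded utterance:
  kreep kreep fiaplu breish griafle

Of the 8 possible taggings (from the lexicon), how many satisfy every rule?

4

Candidates per position — 1:kreep {C,N}; 2:kreep {C,N}; 3:fiaplu {P,V}; 4:breish {N}; 5:griafle {N}.
There are 8 candidate sequences in total.
The sequences that satisfy every rule: C C P N N; C N P N N; N C P N N; N N P N N.
Count = 4.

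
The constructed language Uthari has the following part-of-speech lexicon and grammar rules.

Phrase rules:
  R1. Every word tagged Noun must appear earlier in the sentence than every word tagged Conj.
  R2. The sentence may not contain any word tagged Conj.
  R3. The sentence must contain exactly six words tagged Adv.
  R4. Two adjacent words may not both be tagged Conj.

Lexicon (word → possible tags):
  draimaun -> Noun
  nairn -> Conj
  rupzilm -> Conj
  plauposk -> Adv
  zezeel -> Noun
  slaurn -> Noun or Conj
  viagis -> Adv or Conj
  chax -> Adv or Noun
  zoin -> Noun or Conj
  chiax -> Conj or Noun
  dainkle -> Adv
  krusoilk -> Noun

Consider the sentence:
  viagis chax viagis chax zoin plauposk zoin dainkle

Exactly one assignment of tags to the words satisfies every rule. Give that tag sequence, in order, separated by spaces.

Candidates per position — 1:viagis {Adv,Conj}; 2:chax {Adv,Noun}; 3:viagis {Adv,Conj}; 4:chax {Adv,Noun}; 5:zoin {Noun,Conj}; 6:plauposk {Adv}; 7:zoin {Noun,Conj}; 8:dainkle {Adv}.
Position 1: tagging it Conj would leave rule 2 unsatisfiable, so it must be Adv.
Position 2: tagging it Noun would leave rule 3 unsatisfiable, so it must be Adv.
Position 3: tagging it Conj would leave rule 2 unsatisfiable, so it must be Adv.
Position 4: tagging it Noun would leave rule 3 unsatisfiable, so it must be Adv.
Position 5: tagging it Conj would leave rule 2 unsatisfiable, so it must be Noun.
Position 7: tagging it Conj would leave rule 2 unsatisfiable, so it must be Noun.
The only consistent sequence is: Adv Adv Adv Adv Noun Adv Noun Adv.
Rule-by-rule: rule 1 satisfied; rule 2 satisfied; rule 3 satisfied; rule 4 satisfied.

Adv Adv Adv Adv Noun Adv Noun Adv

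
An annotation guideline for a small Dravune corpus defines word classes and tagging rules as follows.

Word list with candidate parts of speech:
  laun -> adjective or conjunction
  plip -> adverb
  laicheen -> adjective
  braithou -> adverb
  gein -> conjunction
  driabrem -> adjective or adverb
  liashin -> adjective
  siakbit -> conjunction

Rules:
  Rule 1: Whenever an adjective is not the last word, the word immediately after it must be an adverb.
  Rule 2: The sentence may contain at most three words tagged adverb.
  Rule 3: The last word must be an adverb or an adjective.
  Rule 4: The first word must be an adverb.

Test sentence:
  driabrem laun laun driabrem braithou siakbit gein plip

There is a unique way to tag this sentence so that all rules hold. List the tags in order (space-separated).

Candidates per position — 1:driabrem {adjective,adverb}; 2:laun {adjective,conjunction}; 3:laun {adjective,conjunction}; 4:driabrem {adjective,adverb}; 5:braithou {adverb}; 6:siakbit {conjunction}; 7:gein {conjunction}; 8:plip {adverb}.
If word 1 were adjective, no tagging could satisfy rule 1; so word 1 is adverb.
If word 2 were adjective, no tagging could satisfy rule 1; so word 2 is conjunction.
If word 4 were adverb, no tagging could satisfy rule 2; so word 4 is adjective.
If word 3 were adjective, no tagging could satisfy rule 1; so word 3 is conjunction.
The only consistent sequence is: adverb conjunction conjunction adjective adverb conjunction conjunction adverb.
Rule-by-rule: rule 1 holds; rule 2 holds; rule 3 holds; rule 4 holds.

adverb conjunction conjunction adjective adverb conjunction conjunction adverb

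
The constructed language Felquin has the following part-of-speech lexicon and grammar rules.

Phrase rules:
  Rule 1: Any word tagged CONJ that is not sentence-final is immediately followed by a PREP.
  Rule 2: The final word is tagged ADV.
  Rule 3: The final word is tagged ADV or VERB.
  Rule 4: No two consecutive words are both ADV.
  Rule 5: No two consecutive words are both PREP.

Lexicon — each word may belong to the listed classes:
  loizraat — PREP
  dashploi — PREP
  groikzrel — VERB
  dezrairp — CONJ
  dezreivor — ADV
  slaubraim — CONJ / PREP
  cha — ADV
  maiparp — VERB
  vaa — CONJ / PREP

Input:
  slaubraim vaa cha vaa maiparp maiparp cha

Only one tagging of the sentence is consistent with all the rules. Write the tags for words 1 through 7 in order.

CONJ PREP ADV PREP VERB VERB ADV

Candidates per position — 1:slaubraim {CONJ,PREP}; 2:vaa {CONJ,PREP}; 3:cha {ADV}; 4:vaa {CONJ,PREP}; 5:maiparp {VERB}; 6:maiparp {VERB}; 7:cha {ADV}.
If word 2 were CONJ, no tagging could satisfy rule 1; so word 2 is PREP.
If word 4 were CONJ, no tagging could satisfy rule 1; so word 4 is PREP.
If word 1 were PREP, no tagging could satisfy rule 5; so word 1 is CONJ.
The only consistent sequence is: CONJ PREP ADV PREP VERB VERB ADV.
Checking: rule 1 holds; rule 2 holds; rule 3 holds; rule 4 holds; rule 5 holds.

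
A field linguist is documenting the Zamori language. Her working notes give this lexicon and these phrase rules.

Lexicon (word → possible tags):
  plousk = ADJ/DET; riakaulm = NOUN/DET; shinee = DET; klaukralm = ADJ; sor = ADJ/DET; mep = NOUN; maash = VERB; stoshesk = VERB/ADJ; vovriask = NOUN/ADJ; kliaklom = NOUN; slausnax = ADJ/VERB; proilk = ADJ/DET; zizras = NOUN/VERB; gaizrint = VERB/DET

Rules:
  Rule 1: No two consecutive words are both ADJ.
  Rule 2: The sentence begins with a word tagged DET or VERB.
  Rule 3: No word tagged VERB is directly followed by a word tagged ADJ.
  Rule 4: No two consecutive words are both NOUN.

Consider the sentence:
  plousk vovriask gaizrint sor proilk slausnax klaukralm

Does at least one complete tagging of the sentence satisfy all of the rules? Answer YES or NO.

NO

Candidates per position — 1:plousk {ADJ,DET}; 2:vovriask {NOUN,ADJ}; 3:gaizrint {VERB,DET}; 4:sor {ADJ,DET}; 5:proilk {ADJ,DET}; 6:slausnax {ADJ,VERB}; 7:klaukralm {ADJ}.
Every candidate sequence violates at least one rule; no consistent tagging exists.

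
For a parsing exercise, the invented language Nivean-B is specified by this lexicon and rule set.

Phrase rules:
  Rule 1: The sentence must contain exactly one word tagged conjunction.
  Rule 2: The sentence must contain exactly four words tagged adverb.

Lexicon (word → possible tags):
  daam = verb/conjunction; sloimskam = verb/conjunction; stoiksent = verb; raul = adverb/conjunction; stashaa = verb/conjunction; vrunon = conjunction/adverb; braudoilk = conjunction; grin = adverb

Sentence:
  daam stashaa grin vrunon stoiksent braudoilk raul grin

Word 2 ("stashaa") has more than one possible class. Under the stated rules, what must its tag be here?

verb

Candidates per position — 1:daam {verb,conjunction}; 2:stashaa {verb,conjunction}; 3:grin {adverb}; 4:vrunon {conjunction,adverb}; 5:stoiksent {verb}; 6:braudoilk {conjunction}; 7:raul {adverb,conjunction}; 8:grin {adverb}.
If word 1 were conjunction, no tagging could satisfy rule 1; so word 1 is verb.
If word 2 were conjunction, no tagging could satisfy rule 1; so word 2 is verb.
If word 4 were conjunction, no tagging could satisfy rule 1; so word 4 is adverb.
If word 7 were conjunction, no tagging could satisfy rule 1; so word 7 is adverb.
The only consistent sequence is: verb verb adverb adverb verb conjunction adverb adverb.
Verifying each rule — rule 1 ok; rule 2 ok.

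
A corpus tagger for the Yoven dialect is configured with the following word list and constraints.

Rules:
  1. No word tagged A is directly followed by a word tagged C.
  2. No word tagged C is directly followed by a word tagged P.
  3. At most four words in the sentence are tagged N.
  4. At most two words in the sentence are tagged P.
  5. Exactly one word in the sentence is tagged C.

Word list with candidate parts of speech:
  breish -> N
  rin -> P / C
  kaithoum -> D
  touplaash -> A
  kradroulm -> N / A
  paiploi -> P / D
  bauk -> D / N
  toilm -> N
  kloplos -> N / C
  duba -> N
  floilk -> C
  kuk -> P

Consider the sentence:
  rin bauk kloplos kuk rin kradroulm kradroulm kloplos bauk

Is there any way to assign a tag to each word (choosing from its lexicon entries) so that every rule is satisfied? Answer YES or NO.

Candidates per position — 1:rin {P,C}; 2:bauk {D,N}; 3:kloplos {N,C}; 4:kuk {P}; 5:rin {P,C}; 6:kradroulm {N,A}; 7:kradroulm {N,A}; 8:kloplos {N,C}; 9:bauk {D,N}.
One satisfying assignment: C N N P P A N N D.
Checking: rule 1 ok; rule 2 ok; rule 3 ok; rule 4 ok; rule 5 ok.

YES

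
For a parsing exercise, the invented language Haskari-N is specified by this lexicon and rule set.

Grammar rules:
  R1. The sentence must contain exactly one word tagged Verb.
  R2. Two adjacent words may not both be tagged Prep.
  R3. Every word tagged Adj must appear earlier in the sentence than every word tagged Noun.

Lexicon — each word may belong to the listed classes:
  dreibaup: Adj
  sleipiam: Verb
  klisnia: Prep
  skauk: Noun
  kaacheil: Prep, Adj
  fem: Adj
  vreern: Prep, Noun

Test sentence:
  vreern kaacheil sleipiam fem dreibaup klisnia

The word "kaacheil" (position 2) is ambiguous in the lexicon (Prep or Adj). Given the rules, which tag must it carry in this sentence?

Candidates per position — 1:vreern {Prep,Noun}; 2:kaacheil {Prep,Adj}; 3:sleipiam {Verb}; 4:fem {Adj}; 5:dreibaup {Adj}; 6:klisnia {Prep}.
Position 1: Noun is ruled out by rule 3; that leaves Prep.
Position 2: Prep is ruled out by rule 2; that leaves Adj.
That leaves exactly one tagging: Prep Adj Verb Adj Adj Prep.
Checking: rule 1 ok; rule 2 ok; rule 3 ok.

Adj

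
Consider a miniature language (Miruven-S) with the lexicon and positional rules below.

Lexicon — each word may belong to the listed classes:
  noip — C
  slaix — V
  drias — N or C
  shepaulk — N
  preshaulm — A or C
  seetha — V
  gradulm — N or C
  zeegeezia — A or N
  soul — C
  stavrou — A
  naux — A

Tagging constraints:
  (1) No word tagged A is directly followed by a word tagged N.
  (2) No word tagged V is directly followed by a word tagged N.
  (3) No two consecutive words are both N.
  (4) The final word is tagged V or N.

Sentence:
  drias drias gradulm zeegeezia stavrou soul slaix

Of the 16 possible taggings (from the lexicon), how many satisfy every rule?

8

Candidates per position — 1:drias {N,C}; 2:drias {N,C}; 3:gradulm {N,C}; 4:zeegeezia {A,N}; 5:stavrou {A}; 6:soul {C}; 7:slaix {V}.
There are 16 candidate sequences in total.
Checking each against the rules leaves 8 sequences.
Count = 8.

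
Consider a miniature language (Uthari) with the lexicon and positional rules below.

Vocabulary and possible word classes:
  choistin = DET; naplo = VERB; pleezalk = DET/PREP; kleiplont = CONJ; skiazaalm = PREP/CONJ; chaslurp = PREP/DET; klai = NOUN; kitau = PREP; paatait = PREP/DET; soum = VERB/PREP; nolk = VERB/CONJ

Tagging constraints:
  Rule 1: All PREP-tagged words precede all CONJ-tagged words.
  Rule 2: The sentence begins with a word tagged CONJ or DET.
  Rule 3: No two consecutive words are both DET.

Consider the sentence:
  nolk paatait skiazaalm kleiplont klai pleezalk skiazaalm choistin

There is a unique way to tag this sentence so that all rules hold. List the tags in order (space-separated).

CONJ DET CONJ CONJ NOUN DET CONJ DET

Candidates per position — 1:nolk {VERB,CONJ}; 2:paatait {PREP,DET}; 3:skiazaalm {PREP,CONJ}; 4:kleiplont {CONJ}; 5:klai {NOUN}; 6:pleezalk {DET,PREP}; 7:skiazaalm {PREP,CONJ}; 8:choistin {DET}.
Position 1: tagging it VERB would leave rule 2 unsatisfiable, so it must be CONJ.
Position 2: tagging it PREP would leave rule 1 unsatisfiable, so it must be DET.
Position 3: tagging it PREP would leave rule 1 unsatisfiable, so it must be CONJ.
Position 6: tagging it PREP would leave rule 1 unsatisfiable, so it must be DET.
Position 7: tagging it PREP would leave rule 1 unsatisfiable, so it must be CONJ.
The unique satisfying tagging is: CONJ DET CONJ CONJ NOUN DET CONJ DET.
Checking: rule 1 satisfied; rule 2 satisfied; rule 3 satisfied.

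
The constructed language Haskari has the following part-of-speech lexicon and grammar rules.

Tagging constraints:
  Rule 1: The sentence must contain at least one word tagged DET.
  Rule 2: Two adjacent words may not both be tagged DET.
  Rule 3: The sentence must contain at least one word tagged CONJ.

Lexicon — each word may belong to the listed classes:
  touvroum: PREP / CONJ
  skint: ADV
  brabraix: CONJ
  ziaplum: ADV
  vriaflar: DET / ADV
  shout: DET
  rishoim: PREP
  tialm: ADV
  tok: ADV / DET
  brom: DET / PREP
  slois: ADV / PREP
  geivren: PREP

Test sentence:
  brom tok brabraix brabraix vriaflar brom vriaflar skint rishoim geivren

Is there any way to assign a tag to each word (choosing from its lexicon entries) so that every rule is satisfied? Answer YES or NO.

Candidates per position — 1:brom {DET,PREP}; 2:tok {ADV,DET}; 3:brabraix {CONJ}; 4:brabraix {CONJ}; 5:vriaflar {DET,ADV}; 6:brom {DET,PREP}; 7:vriaflar {DET,ADV}; 8:skint {ADV}; 9:rishoim {PREP}; 10:geivren {PREP}.
One satisfying assignment: PREP DET CONJ CONJ ADV DET ADV ADV PREP PREP.
Rule-by-rule: rule 1 ok; rule 2 ok; rule 3 ok.

YES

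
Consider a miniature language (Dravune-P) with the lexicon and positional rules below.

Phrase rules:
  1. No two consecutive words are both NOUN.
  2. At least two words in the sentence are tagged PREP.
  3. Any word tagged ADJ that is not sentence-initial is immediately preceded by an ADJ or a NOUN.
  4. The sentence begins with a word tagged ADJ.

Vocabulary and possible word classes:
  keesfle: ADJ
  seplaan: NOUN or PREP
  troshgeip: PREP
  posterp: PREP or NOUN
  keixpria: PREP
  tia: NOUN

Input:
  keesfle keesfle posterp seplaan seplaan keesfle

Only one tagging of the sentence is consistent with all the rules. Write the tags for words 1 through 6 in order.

ADJ ADJ PREP PREP NOUN ADJ

Candidates per position — 1:keesfle {ADJ}; 2:keesfle {ADJ}; 3:posterp {PREP,NOUN}; 4:seplaan {NOUN,PREP}; 5:seplaan {NOUN,PREP}; 6:keesfle {ADJ}.
Word 5 cannot be PREP — rule 3 would then fail for every completion. It is NOUN.
Word 3 cannot be NOUN — rule 2 would then fail for every completion. It is PREP.
Word 4 cannot be NOUN — rule 1 would then fail for every completion. It is PREP.
That leaves exactly one tagging: ADJ ADJ PREP PREP NOUN ADJ.
Verifying each rule — rule 1 satisfied; rule 2 satisfied; rule 3 satisfied; rule 4 satisfied.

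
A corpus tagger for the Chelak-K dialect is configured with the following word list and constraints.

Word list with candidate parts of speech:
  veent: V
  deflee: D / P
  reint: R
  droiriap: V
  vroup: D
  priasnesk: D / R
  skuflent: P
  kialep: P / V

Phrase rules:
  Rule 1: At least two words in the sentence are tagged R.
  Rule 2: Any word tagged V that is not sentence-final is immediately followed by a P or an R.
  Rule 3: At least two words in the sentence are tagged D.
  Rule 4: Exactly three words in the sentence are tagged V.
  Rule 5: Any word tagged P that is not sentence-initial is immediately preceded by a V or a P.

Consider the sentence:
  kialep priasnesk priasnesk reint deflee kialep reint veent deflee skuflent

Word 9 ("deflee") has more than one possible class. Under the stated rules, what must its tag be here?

P

Candidates per position — 1:kialep {P,V}; 2:priasnesk {D,R}; 3:priasnesk {D,R}; 4:reint {R}; 5:deflee {D,P}; 6:kialep {P,V}; 7:reint {R}; 8:veent {V}; 9:deflee {D,P}; 10:skuflent {P}.
At position 1, choosing P makes rule 4 impossible to satisfy; hence V.
At position 2, choosing D makes rule 2 impossible to satisfy; hence R.
At position 5, choosing P makes rule 5 impossible to satisfy; hence D.
At position 6, choosing P makes rule 4 impossible to satisfy; hence V.
At position 9, choosing D makes rule 2 impossible to satisfy; hence P.
At position 3, choosing R makes rule 3 impossible to satisfy; hence D.
The only consistent sequence is: V R D R D V R V P P.
Verifying each rule — rule 1 holds; rule 2 holds; rule 3 holds; rule 4 holds; rule 5 holds.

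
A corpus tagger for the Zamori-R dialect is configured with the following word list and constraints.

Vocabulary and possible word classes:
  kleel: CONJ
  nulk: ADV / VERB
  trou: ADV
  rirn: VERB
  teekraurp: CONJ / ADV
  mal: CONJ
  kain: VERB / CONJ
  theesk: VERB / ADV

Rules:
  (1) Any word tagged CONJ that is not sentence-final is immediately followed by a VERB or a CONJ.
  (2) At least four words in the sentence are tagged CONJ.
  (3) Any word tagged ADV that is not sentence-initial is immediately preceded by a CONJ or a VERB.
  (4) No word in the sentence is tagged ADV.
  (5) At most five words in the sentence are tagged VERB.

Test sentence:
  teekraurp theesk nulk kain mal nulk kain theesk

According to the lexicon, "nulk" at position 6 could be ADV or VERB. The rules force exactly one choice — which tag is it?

VERB

Candidates per position — 1:teekraurp {CONJ,ADV}; 2:theesk {VERB,ADV}; 3:nulk {ADV,VERB}; 4:kain {VERB,CONJ}; 5:mal {CONJ}; 6:nulk {ADV,VERB}; 7:kain {VERB,CONJ}; 8:theesk {VERB,ADV}.
Position 1: ADV is ruled out by rule 2; that leaves CONJ.
Position 2: ADV is ruled out by rule 1; that leaves VERB.
Position 3: ADV is ruled out by rule 4; that leaves VERB.
Position 4: VERB is ruled out by rule 2; that leaves CONJ.
Position 6: ADV is ruled out by rule 1; that leaves VERB.
Position 7: VERB is ruled out by rule 2; that leaves CONJ.
Position 8: ADV is ruled out by rule 1; that leaves VERB.
That leaves exactly one tagging: CONJ VERB VERB CONJ CONJ VERB CONJ VERB.
Rule-by-rule: rule 1 ok; rule 2 ok; rule 3 ok; rule 4 ok; rule 5 ok.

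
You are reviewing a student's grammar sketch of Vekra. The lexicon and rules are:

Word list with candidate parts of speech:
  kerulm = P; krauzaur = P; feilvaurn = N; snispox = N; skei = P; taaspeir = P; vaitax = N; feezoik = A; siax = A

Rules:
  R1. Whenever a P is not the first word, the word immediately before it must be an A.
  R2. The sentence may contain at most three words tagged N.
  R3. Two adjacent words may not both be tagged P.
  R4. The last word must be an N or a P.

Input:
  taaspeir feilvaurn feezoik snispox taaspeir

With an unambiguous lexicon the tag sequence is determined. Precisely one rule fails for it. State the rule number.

Fixed tagging: P N A N P.
Applying the rules: R1 fails, R2 ok, R3 ok, R4 ok.
Only rule 1 fails.

1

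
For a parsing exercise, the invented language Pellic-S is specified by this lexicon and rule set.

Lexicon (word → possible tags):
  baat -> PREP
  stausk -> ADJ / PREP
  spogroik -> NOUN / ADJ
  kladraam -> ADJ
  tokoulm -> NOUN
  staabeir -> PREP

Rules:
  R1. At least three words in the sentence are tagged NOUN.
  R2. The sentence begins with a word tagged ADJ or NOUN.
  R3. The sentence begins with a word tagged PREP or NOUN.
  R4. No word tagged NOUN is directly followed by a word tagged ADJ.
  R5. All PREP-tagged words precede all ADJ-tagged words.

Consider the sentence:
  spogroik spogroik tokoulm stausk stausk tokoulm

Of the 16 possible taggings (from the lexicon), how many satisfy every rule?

Candidates per position — 1:spogroik {NOUN,ADJ}; 2:spogroik {NOUN,ADJ}; 3:tokoulm {NOUN}; 4:stausk {ADJ,PREP}; 5:stausk {ADJ,PREP}; 6:tokoulm {NOUN}.
There are 16 candidate sequences in total.
The sequences that satisfy every rule: NOUN NOUN NOUN PREP ADJ NOUN; NOUN NOUN NOUN PREP PREP NOUN.
Count = 2.

2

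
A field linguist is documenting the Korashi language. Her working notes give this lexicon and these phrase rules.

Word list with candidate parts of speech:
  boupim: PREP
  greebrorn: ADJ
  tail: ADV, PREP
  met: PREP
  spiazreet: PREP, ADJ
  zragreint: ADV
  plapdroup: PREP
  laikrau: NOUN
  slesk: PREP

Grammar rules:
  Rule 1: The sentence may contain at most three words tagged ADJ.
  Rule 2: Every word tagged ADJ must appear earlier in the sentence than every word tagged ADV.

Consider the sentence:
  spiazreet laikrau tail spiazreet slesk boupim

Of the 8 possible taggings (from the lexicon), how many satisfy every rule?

Candidates per position — 1:spiazreet {PREP,ADJ}; 2:laikrau {NOUN}; 3:tail {ADV,PREP}; 4:spiazreet {PREP,ADJ}; 5:slesk {PREP}; 6:boupim {PREP}.
There are 8 candidate sequences in total.
Checking each against the rules leaves 6 sequences.
Count = 6.

6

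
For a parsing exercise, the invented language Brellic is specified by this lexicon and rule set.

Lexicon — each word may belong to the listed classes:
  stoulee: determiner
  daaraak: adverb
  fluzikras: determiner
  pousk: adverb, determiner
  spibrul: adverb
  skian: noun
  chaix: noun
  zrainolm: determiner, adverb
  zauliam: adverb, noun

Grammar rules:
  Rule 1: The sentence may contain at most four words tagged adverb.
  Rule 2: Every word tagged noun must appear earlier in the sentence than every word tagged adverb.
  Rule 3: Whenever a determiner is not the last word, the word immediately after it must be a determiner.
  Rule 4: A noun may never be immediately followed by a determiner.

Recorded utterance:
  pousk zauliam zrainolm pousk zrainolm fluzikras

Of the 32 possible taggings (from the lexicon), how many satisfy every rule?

3

Candidates per position — 1:pousk {adverb,determiner}; 2:zauliam {adverb,noun}; 3:zrainolm {determiner,adverb}; 4:pousk {adverb,determiner}; 5:zrainolm {determiner,adverb}; 6:fluzikras {determiner}.
There are 32 candidate sequences in total.
The sequences that satisfy every rule: adverb adverb determiner determiner determiner determiner; adverb adverb adverb adverb determiner determiner; adverb adverb adverb determiner determiner determiner.
Count = 3.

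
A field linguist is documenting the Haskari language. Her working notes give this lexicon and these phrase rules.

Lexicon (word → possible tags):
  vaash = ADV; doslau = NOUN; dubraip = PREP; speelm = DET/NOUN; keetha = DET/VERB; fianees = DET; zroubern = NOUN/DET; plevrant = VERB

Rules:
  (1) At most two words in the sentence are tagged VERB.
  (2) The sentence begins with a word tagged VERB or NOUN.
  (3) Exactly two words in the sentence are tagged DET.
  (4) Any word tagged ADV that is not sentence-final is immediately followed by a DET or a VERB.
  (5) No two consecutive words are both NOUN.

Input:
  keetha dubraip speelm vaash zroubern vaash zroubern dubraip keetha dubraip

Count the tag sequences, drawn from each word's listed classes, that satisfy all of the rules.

Candidates per position — 1:keetha {DET,VERB}; 2:dubraip {PREP}; 3:speelm {DET,NOUN}; 4:vaash {ADV}; 5:zroubern {NOUN,DET}; 6:vaash {ADV}; 7:zroubern {NOUN,DET}; 8:dubraip {PREP}; 9:keetha {DET,VERB}; 10:dubraip {PREP}.
There are 32 candidate sequences in total.
The sequences that satisfy every rule: VERB PREP NOUN ADV DET ADV DET PREP VERB PREP.
Count = 1.

1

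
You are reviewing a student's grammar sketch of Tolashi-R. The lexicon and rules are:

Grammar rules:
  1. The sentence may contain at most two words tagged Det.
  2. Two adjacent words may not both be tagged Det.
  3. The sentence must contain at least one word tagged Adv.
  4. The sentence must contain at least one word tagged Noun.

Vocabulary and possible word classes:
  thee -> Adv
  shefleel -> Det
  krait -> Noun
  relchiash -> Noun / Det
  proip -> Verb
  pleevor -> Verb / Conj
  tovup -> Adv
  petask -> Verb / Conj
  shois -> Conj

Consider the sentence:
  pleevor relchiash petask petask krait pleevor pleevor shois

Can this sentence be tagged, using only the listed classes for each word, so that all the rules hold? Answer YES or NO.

Candidates per position — 1:pleevor {Verb,Conj}; 2:relchiash {Noun,Det}; 3:petask {Verb,Conj}; 4:petask {Verb,Conj}; 5:krait {Noun}; 6:pleevor {Verb,Conj}; 7:pleevor {Verb,Conj}; 8:shois {Conj}.
Rule 3 cannot be satisfied by any choice of tags from the lexicon.
So there is no consistent tagging.

NO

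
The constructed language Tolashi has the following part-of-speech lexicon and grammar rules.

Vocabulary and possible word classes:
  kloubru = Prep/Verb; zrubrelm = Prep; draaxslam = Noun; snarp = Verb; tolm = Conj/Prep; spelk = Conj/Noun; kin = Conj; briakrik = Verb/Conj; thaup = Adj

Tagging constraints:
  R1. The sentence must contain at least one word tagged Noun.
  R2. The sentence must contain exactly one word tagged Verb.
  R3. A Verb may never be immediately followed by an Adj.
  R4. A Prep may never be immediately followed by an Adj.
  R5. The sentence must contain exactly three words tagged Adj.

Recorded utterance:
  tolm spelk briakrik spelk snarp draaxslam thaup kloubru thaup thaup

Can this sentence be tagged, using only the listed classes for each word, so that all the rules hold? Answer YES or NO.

NO

Candidates per position — 1:tolm {Conj,Prep}; 2:spelk {Conj,Noun}; 3:briakrik {Verb,Conj}; 4:spelk {Conj,Noun}; 5:snarp {Verb}; 6:draaxslam {Noun}; 7:thaup {Adj}; 8:kloubru {Prep,Verb}; 9:thaup {Adj}; 10:thaup {Adj}.
Every candidate sequence violates at least one rule; no consistent tagging exists.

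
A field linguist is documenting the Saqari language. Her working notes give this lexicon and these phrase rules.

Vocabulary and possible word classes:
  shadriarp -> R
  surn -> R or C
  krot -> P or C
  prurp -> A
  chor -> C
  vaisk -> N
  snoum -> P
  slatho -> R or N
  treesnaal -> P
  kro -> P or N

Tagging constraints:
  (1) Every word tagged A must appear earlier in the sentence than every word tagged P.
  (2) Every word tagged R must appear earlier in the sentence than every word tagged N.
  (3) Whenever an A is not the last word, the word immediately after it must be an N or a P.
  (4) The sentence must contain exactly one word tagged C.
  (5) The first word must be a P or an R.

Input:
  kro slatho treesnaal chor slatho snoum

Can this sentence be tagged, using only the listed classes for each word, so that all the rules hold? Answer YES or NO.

YES

Candidates per position — 1:kro {P,N}; 2:slatho {R,N}; 3:treesnaal {P}; 4:chor {C}; 5:slatho {R,N}; 6:snoum {P}.
One satisfying assignment: P R P C R P.
Verifying each rule — rule 1 ✓; rule 2 ✓; rule 3 ✓; rule 4 ✓; rule 5 ✓.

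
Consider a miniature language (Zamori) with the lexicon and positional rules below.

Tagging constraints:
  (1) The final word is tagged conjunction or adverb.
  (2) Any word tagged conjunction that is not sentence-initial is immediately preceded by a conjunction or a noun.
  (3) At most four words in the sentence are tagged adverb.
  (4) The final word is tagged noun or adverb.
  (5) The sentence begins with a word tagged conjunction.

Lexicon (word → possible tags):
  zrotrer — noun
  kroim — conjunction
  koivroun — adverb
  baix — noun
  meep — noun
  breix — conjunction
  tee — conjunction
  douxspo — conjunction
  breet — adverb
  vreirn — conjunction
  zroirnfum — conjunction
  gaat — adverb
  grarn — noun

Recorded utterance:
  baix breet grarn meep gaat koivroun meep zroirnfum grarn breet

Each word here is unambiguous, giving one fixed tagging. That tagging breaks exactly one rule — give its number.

Fixed tagging: noun adverb noun noun adverb adverb noun conjunction noun adverb.
Applying the rules: R1 ✓, R2 ✓, R3 ✓, R4 ✓, R5 ✗.
Only rule 5 fails.

5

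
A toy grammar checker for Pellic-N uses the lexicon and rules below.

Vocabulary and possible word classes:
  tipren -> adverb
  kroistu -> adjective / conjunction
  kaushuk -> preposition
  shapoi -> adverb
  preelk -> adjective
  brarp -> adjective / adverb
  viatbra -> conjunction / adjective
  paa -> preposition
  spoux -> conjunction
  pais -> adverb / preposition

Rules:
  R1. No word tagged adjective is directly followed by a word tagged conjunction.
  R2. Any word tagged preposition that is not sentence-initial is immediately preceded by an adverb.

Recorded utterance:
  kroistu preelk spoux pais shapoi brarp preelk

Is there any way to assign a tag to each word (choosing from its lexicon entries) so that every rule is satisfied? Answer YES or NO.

Candidates per position — 1:kroistu {adjective,conjunction}; 2:preelk {adjective}; 3:spoux {conjunction}; 4:pais {adverb,preposition}; 5:shapoi {adverb}; 6:brarp {adjective,adverb}; 7:preelk {adjective}.
Rule 1 cannot be satisfied by any choice of tags from the lexicon.
So there is no consistent tagging.

NO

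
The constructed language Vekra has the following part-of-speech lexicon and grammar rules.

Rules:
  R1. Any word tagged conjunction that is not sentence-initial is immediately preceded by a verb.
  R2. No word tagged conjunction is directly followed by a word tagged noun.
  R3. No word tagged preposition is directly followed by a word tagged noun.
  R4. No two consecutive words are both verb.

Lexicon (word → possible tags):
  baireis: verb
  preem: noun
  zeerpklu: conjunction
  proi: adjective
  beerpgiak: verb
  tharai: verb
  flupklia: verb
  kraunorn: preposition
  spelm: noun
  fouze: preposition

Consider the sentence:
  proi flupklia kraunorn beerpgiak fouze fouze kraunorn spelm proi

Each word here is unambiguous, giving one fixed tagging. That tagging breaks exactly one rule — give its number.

3

Fixed tagging: adjective verb preposition verb preposition preposition preposition noun adjective.
Checking each rule: R1 ✓, R2 ✓, R3 ✗, R4 ✓.
Only rule 3 fails.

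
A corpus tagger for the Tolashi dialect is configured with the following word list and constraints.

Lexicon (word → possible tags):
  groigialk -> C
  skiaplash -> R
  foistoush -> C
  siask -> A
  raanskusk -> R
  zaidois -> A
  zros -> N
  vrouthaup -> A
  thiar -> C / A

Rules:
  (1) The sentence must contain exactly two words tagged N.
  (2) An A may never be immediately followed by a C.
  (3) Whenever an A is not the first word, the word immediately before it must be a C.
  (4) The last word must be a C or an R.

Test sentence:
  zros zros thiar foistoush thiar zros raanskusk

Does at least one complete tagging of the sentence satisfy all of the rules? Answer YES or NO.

Candidates per position — 1:zros {N}; 2:zros {N}; 3:thiar {C,A}; 4:foistoush {C}; 5:thiar {C,A}; 6:zros {N}; 7:raanskusk {R}.
Rule 1 cannot be satisfied by any choice of tags from the lexicon.
So there is no consistent tagging.

NO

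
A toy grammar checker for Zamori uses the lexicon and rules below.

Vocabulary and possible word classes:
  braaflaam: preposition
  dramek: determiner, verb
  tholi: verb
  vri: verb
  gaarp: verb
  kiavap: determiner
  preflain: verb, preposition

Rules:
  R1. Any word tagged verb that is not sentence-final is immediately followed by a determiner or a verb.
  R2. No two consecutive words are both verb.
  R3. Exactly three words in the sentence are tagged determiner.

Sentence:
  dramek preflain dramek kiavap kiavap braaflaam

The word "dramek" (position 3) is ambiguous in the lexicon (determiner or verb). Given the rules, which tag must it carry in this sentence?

Candidates per position — 1:dramek {determiner,verb}; 2:preflain {verb,preposition}; 3:dramek {determiner,verb}; 4:kiavap {determiner}; 5:kiavap {determiner}; 6:braaflaam {preposition}.
Position 3: the remaining choice is settled jointly with positions 1, 2 — only verb at position 3 is part of a tagging that satisfies every rule.
So the tagging must be: determiner preposition verb determiner determiner preposition.
Rule-by-rule: rule 1 holds; rule 2 holds; rule 3 holds.

verb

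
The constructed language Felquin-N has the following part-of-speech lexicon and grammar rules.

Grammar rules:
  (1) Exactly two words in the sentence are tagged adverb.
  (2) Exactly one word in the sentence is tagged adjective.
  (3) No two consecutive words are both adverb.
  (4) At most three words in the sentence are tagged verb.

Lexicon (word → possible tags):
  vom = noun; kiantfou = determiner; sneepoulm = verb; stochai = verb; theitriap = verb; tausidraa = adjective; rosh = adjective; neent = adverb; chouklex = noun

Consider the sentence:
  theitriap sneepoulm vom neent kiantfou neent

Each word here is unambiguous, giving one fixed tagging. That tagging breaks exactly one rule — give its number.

Fixed tagging: verb verb noun adverb determiner adverb.
Applying the rules: R1 pass, R2 fail, R3 pass, R4 pass.
Only rule 2 fails.

2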